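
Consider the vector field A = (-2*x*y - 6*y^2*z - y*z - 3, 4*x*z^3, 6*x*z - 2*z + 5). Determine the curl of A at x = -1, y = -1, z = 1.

(12, -11, -9)

(∇×A)₁ = ∂A₃/∂y − ∂A₂/∂z = -12*x*z^2
(∇×A)₂ = ∂A₁/∂z − ∂A₃/∂x = -6*y^2 - y - 6*z
(∇×A)₃ = ∂A₂/∂x − ∂A₁/∂y = 2*x + 12*y*z + 4*z^3 + z
∇×A = (-12*x*z^2, -6*y^2 - y - 6*z, 2*x + 12*y*z + 4*z^3 + z)
At (-1, -1, 1): (12, -11, -9).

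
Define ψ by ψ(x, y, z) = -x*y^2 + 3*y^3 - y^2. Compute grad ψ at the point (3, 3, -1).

∂ψ/∂x = -y^2
∂ψ/∂y = -2*x*y + 9*y^2 - 2*y
∂ψ/∂z = 0
∇ψ = (-y^2, -2*x*y + 9*y^2 - 2*y, 0)
At (3, 3, -1): (-9, 57, 0).

(-9, 57, 0)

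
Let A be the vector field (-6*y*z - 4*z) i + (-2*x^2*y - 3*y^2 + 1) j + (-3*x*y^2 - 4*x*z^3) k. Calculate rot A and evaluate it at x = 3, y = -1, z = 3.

(∇×A)₁ = ∂A₃/∂y − ∂A₂/∂z = -6*x*y
(∇×A)₂ = ∂A₁/∂z − ∂A₃/∂x = 3*y^2 - 6*y + 4*z^3 - 4
(∇×A)₃ = ∂A₂/∂x − ∂A₁/∂y = -4*x*y + 6*z
∇×A = (-6*x*y, 3*y^2 - 6*y + 4*z^3 - 4, -4*x*y + 6*z)
At (3, -1, 3): (18, 113, 30).

(18, 113, 30)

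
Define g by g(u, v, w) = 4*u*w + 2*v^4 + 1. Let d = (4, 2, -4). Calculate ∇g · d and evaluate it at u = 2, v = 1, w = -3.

-64

∂g/∂u = 4*w
∂g/∂v = 8*v^3
∂g/∂w = 4*u
∇g at (2, 1, -3) = (-12, 8, 8)
∇g · d = (-12)(4) + (8)(2) + (8)(-4) = -64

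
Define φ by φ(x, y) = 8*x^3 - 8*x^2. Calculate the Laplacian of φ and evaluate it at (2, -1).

∂²φ/∂x² = 16*(3*x - 1)
∂²φ/∂y² = 0
∇²φ = 48*x - 16
At (2, -1): 80.

80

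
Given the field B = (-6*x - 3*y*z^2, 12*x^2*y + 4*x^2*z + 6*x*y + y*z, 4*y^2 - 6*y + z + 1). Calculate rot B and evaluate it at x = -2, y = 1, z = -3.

(∇×B)₁ = ∂B₃/∂y − ∂B₂/∂z = -4*x^2 + 7*y - 6
(∇×B)₂ = ∂B₁/∂z − ∂B₃/∂x = -6*y*z
(∇×B)₃ = ∂B₂/∂x − ∂B₁/∂y = 24*x*y + 8*x*z + 6*y + 3*z^2
∇×B = (-4*x^2 + 7*y - 6, -6*y*z, 24*x*y + 8*x*z + 6*y + 3*z^2)
At (-2, 1, -3): (-15, 18, 33).

(-15, 18, 33)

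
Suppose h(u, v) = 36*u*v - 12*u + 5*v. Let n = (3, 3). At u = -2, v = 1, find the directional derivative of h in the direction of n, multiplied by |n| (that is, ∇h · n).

∂h/∂u = 36*v - 12
∂h/∂v = 36*u + 5
∇h at (-2, 1) = (24, -67)
∇h · n = (24)(3) + (-67)(3) = -129

-129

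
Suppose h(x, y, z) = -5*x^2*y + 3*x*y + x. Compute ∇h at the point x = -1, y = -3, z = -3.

∂h/∂x = -10*x*y + 3*y + 1
∂h/∂y = -5*x^2 + 3*x
∂h/∂z = 0
∇h = (-10*x*y + 3*y + 1, -5*x^2 + 3*x, 0)
At (-1, -3, -3): (-38, -8, 0).

(-38, -8, 0)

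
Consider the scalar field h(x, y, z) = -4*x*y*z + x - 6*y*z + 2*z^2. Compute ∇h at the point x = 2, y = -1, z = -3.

∂h/∂x = -4*y*z + 1
∂h/∂y = -4*x*z - 6*z
∂h/∂z = -4*x*y - 6*y + 4*z
∇h = (-4*y*z + 1, -4*x*z - 6*z, -4*x*y - 6*y + 4*z)
At (2, -1, -3): (-11, 42, 2).

(-11, 42, 2)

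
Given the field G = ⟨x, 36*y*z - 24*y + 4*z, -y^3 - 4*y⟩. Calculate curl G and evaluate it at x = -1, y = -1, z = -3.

(25, 0, 0)

(∇×G)₁ = ∂G₃/∂y − ∂G₂/∂z = -3*y^2 - 36*y - 8
(∇×G)₂ = ∂G₁/∂z − ∂G₃/∂x = 0
(∇×G)₃ = ∂G₂/∂x − ∂G₁/∂y = 0
∇×G = (-3*y^2 - 36*y - 8, 0, 0)
At (-1, -1, -3): (25, 0, 0).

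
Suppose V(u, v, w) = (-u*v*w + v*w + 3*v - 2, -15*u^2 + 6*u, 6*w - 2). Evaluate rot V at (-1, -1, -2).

(∇×V)₁ = ∂V₃/∂v − ∂V₂/∂w = 0
(∇×V)₂ = ∂V₁/∂w − ∂V₃/∂u = -u*v + v
(∇×V)₃ = ∂V₂/∂u − ∂V₁/∂v = u*w - 30*u - w + 3
∇×V = (0, -u*v + v, u*w - 30*u - w + 3)
At (-1, -1, -2): (0, -2, 37).

(0, -2, 37)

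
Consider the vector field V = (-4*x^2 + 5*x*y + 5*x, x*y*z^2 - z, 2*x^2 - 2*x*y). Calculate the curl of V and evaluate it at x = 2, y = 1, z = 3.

(∇×V)₁ = ∂V₃/∂y − ∂V₂/∂z = -2*x*y*z - 2*x + 1
(∇×V)₂ = ∂V₁/∂z − ∂V₃/∂x = -4*x + 2*y
(∇×V)₃ = ∂V₂/∂x − ∂V₁/∂y = -5*x + y*z^2
∇×V = (-2*x*y*z - 2*x + 1, -4*x + 2*y, -5*x + y*z^2)
At (2, 1, 3): (-15, -6, -1).

(-15, -6, -1)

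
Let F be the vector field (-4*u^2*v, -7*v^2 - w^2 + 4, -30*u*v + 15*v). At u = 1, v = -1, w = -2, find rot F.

(-19, -30, 4)

(∇×F)₁ = ∂F₃/∂v − ∂F₂/∂w = -30*u + 2*w + 15
(∇×F)₂ = ∂F₁/∂w − ∂F₃/∂u = 30*v
(∇×F)₃ = ∂F₂/∂u − ∂F₁/∂v = 4*u^2
∇×F = (-30*u + 2*w + 15, 30*v, 4*u^2)
At (1, -1, -2): (-19, -30, 4).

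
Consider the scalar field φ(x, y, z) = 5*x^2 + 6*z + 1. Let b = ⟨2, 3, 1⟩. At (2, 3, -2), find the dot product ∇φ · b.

∂φ/∂x = 10*x
∂φ/∂y = 0
∂φ/∂z = 6
∇φ at (2, 3, -2) = (20, 0, 6)
∇φ · b = (20)(2) + (0)(3) + (6)(1) = 46

46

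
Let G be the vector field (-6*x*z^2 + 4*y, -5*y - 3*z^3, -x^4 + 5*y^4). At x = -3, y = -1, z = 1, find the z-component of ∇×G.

-4

(∇×G)_3 = ∂G₂/∂x − ∂G₁/∂y
= 0 − (4)
= -4
At (-3, -1, 1): -4.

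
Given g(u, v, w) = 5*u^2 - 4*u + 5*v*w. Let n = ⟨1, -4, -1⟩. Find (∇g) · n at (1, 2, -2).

36

∂g/∂u = 10*u - 4
∂g/∂v = 5*w
∂g/∂w = 5*v
∇g at (1, 2, -2) = (6, -10, 10)
∇g · n = (6)(1) + (-10)(-4) + (10)(-1) = 36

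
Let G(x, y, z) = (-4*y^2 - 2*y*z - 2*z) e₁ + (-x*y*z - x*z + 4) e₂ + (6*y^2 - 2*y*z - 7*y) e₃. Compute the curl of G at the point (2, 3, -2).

(∇×G)₁ = ∂G₃/∂y − ∂G₂/∂z = x*y + x + 12*y - 2*z - 7
(∇×G)₂ = ∂G₁/∂z − ∂G₃/∂x = -2*y - 2
(∇×G)₃ = ∂G₂/∂x − ∂G₁/∂y = -y*z + 8*y + z
∇×G = (x*y + x + 12*y - 2*z - 7, -2*y - 2, -y*z + 8*y + z)
At (2, 3, -2): (41, -8, 28).

(41, -8, 28)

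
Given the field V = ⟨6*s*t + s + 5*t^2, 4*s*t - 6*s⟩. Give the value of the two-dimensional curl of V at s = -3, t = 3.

∂V₂/∂s = 4*t - 6
∂V₁/∂t = 6*s + 10*t
Scalar curl = -6*s - 6*t - 6
At (-3, 3): -6.

-6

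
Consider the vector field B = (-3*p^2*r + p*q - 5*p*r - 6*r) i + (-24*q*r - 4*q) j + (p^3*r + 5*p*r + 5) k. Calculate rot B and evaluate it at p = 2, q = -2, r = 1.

(∇×B)₁ = ∂B₃/∂q − ∂B₂/∂r = 24*q
(∇×B)₂ = ∂B₁/∂r − ∂B₃/∂p = -3*p^2*r - 3*p^2 - 5*p - 5*r - 6
(∇×B)₃ = ∂B₂/∂p − ∂B₁/∂q = -p
∇×B = (24*q, -3*p^2*r - 3*p^2 - 5*p - 5*r - 6, -p)
At (2, -2, 1): (-48, -45, -2).

(-48, -45, -2)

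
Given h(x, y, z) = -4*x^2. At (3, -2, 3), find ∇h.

(-24, 0, 0)

∂h/∂x = -8*x
∂h/∂y = 0
∂h/∂z = 0
∇h = (-8*x, 0, 0)
At (3, -2, 3): (-24, 0, 0).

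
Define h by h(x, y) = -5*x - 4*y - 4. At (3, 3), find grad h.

(-5, -4)

∂h/∂x = -5
∂h/∂y = -4
∇h = (-5, -4)
At (3, 3): (-5, -4).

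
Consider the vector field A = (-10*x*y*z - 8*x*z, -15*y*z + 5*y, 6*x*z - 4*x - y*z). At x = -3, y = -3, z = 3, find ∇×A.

(∇×A)₁ = ∂A₃/∂y − ∂A₂/∂z = 15*y - z
(∇×A)₂ = ∂A₁/∂z − ∂A₃/∂x = -10*x*y - 8*x - 6*z + 4
(∇×A)₃ = ∂A₂/∂x − ∂A₁/∂y = 10*x*z
∇×A = (15*y - z, -10*x*y - 8*x - 6*z + 4, 10*x*z)
At (-3, -3, 3): (-48, -80, -90).

(-48, -80, -90)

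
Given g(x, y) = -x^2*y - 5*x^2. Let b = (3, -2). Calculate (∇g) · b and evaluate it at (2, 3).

∂g/∂x = -2*x*y - 10*x
∂g/∂y = -x^2
∇g at (2, 3) = (-32, -4)
∇g · b = (-32)(3) + (-4)(-2) = -88

-88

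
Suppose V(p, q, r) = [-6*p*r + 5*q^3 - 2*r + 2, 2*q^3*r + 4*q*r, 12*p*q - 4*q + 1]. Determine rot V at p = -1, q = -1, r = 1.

(-10, 16, -15)

(∇×V)₁ = ∂V₃/∂q − ∂V₂/∂r = 12*p - 2*q^3 - 4*q - 4
(∇×V)₂ = ∂V₁/∂r − ∂V₃/∂p = -6*p - 12*q - 2
(∇×V)₃ = ∂V₂/∂p − ∂V₁/∂q = -15*q^2
∇×V = (12*p - 2*q^3 - 4*q - 4, -6*p - 12*q - 2, -15*q^2)
At (-1, -1, 1): (-10, 16, -15).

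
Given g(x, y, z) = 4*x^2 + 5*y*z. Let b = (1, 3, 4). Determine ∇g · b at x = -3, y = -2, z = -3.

-109

∂g/∂x = 8*x
∂g/∂y = 5*z
∂g/∂z = 5*y
∇g at (-3, -2, -3) = (-24, -15, -10)
∇g · b = (-24)(1) + (-15)(3) + (-10)(4) = -109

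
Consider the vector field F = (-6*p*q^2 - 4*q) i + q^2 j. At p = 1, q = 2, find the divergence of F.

-20

∂F₁/∂p = -6*q^2
∂F₂/∂q = 2*q
∇·F = -6*q^2 + 2*q
At (1, 2): -20.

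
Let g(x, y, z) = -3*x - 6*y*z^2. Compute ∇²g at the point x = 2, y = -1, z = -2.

∂²g/∂x² = 0
∂²g/∂y² = 0
∂²g/∂z² = -12*y
∇²g = -12*y
At (2, -1, -2): 12.

12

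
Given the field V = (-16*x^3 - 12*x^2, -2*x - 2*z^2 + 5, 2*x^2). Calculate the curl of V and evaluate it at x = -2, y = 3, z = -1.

(∇×V)₁ = ∂V₃/∂y − ∂V₂/∂z = 4*z
(∇×V)₂ = ∂V₁/∂z − ∂V₃/∂x = -4*x
(∇×V)₃ = ∂V₂/∂x − ∂V₁/∂y = -2
∇×V = (4*z, -4*x, -2)
At (-2, 3, -1): (-4, 8, -2).

(-4, 8, -2)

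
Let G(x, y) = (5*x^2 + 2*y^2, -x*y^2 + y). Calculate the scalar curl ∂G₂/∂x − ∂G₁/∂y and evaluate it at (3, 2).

-12

∂G₂/∂x = -y^2
∂G₁/∂y = 4*y
Scalar curl = -y^2 - 4*y
At (3, 2): -12.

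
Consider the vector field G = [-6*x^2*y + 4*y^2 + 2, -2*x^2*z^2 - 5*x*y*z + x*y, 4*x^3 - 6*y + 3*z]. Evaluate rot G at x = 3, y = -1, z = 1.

(∇×G)₁ = ∂G₃/∂y − ∂G₂/∂z = 4*x^2*z + 5*x*y - 6
(∇×G)₂ = ∂G₁/∂z − ∂G₃/∂x = -12*x^2
(∇×G)₃ = ∂G₂/∂x − ∂G₁/∂y = 6*x^2 - 4*x*z^2 - 5*y*z - 7*y
∇×G = (4*x^2*z + 5*x*y - 6, -12*x^2, 6*x^2 - 4*x*z^2 - 5*y*z - 7*y)
At (3, -1, 1): (15, -108, 54).

(15, -108, 54)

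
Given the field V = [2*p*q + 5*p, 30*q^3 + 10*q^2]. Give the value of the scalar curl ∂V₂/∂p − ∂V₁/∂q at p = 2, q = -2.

-4

∂V₂/∂p = 0
∂V₁/∂q = 2*p
Scalar curl = -2*p
At (2, -2): -4.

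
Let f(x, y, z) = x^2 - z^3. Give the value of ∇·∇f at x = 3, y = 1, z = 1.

-4

∂²f/∂x² = 2
∂²f/∂y² = 0
∂²f/∂z² = -6*z
∇²f = -6*z + 2
At (3, 1, 1): -4.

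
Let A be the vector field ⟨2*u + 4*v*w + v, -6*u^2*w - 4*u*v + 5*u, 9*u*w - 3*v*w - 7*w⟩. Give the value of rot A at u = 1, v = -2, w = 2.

(∇×A)₁ = ∂A₃/∂v − ∂A₂/∂w = 6*u^2 - 3*w
(∇×A)₂ = ∂A₁/∂w − ∂A₃/∂u = 4*v - 9*w
(∇×A)₃ = ∂A₂/∂u − ∂A₁/∂v = -12*u*w - 4*v - 4*w + 4
∇×A = (6*u^2 - 3*w, 4*v - 9*w, -12*u*w - 4*v - 4*w + 4)
At (1, -2, 2): (0, -26, -20).

(0, -26, -20)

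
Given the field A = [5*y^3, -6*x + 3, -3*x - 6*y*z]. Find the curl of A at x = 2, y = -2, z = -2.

(12, 3, -66)

(∇×A)₁ = ∂A₃/∂y − ∂A₂/∂z = -6*z
(∇×A)₂ = ∂A₁/∂z − ∂A₃/∂x = 3
(∇×A)₃ = ∂A₂/∂x − ∂A₁/∂y = -15*y^2 - 6
∇×A = (-6*z, 3, -15*y^2 - 6)
At (2, -2, -2): (12, 3, -66).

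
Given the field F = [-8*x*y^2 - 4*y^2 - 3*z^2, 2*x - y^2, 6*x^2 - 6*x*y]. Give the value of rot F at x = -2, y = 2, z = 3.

(12, 18, -46)

(∇×F)₁ = ∂F₃/∂y − ∂F₂/∂z = -6*x
(∇×F)₂ = ∂F₁/∂z − ∂F₃/∂x = -12*x + 6*y - 6*z
(∇×F)₃ = ∂F₂/∂x − ∂F₁/∂y = 16*x*y + 8*y + 2
∇×F = (-6*x, -12*x + 6*y - 6*z, 16*x*y + 8*y + 2)
At (-2, 2, 3): (12, 18, -46).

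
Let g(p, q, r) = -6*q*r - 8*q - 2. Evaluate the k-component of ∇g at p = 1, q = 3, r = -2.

(∇g)_3 = ∂g/∂r = -6*q
At (1, 3, -2): -18.

-18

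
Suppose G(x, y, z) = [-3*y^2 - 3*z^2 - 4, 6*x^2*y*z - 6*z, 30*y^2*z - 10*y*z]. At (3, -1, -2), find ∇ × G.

(∇×G)₁ = ∂G₃/∂y − ∂G₂/∂z = -6*x^2*y + 60*y*z - 10*z + 6
(∇×G)₂ = ∂G₁/∂z − ∂G₃/∂x = -6*z
(∇×G)₃ = ∂G₂/∂x − ∂G₁/∂y = 12*x*y*z + 6*y
∇×G = (-6*x^2*y + 60*y*z - 10*z + 6, -6*z, 12*x*y*z + 6*y)
At (3, -1, -2): (200, 12, 66).

(200, 12, 66)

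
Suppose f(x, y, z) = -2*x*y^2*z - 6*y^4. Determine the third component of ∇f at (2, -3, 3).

-36

(∇f)_3 = ∂f/∂z = -2*x*y^2
At (2, -3, 3): -36.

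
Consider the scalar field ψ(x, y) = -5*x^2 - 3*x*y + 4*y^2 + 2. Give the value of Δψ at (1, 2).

-2

∂²ψ/∂x² = -10
∂²ψ/∂y² = 8
∇²ψ = -2
At (1, 2): -2.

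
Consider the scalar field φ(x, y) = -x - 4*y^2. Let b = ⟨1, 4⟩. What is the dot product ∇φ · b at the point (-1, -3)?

95

∂φ/∂x = -1
∂φ/∂y = -8*y
∇φ at (-1, -3) = (-1, 24)
∇φ · b = (-1)(1) + (24)(4) = 95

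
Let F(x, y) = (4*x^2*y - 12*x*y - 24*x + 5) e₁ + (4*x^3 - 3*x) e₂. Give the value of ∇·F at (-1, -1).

∂F₁/∂x = 8*x*y - 12*y - 24
∂F₂/∂y = 0
∇·F = 8*x*y - 12*y - 24
At (-1, -1): -4.

-4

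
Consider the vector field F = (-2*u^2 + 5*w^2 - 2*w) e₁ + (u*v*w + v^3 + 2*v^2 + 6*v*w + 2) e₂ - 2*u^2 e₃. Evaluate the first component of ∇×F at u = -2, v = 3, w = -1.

-12

(∇×F)_1 = ∂F₃/∂v − ∂F₂/∂w
= 0 − (u*v + 6*v)
= -u*v - 6*v
At (-2, 3, -1): -12.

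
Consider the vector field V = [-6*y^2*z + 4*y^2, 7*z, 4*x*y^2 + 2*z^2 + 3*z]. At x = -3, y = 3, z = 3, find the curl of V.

(∇×V)₁ = ∂V₃/∂y − ∂V₂/∂z = 8*x*y - 7
(∇×V)₂ = ∂V₁/∂z − ∂V₃/∂x = -10*y^2
(∇×V)₃ = ∂V₂/∂x − ∂V₁/∂y = 12*y*z - 8*y
∇×V = (8*x*y - 7, -10*y^2, 12*y*z - 8*y)
At (-3, 3, 3): (-79, -90, 84).

(-79, -90, 84)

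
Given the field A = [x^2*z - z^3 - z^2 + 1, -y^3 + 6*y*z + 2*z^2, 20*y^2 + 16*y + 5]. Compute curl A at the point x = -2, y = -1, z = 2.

(-26, -12, 0)

(∇×A)₁ = ∂A₃/∂y − ∂A₂/∂z = 34*y - 4*z + 16
(∇×A)₂ = ∂A₁/∂z − ∂A₃/∂x = x^2 - 3*z^2 - 2*z
(∇×A)₃ = ∂A₂/∂x − ∂A₁/∂y = 0
∇×A = (34*y - 4*z + 16, x^2 - 3*z^2 - 2*z, 0)
At (-2, -1, 2): (-26, -12, 0).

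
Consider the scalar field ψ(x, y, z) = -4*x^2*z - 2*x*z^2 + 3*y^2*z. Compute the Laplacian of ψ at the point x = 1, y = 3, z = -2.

0

∂²ψ/∂x² = -8*z
∂²ψ/∂y² = 6*z
∂²ψ/∂z² = -4*x
∇²ψ = -4*x - 2*z
At (1, 3, -2): 0.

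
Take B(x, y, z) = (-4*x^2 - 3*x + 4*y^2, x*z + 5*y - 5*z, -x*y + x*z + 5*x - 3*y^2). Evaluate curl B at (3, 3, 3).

(∇×B)₁ = ∂B₃/∂y − ∂B₂/∂z = -2*x - 6*y + 5
(∇×B)₂ = ∂B₁/∂z − ∂B₃/∂x = y - z - 5
(∇×B)₃ = ∂B₂/∂x − ∂B₁/∂y = -8*y + z
∇×B = (-2*x - 6*y + 5, y - z - 5, -8*y + z)
At (3, 3, 3): (-19, -5, -21).

(-19, -5, -21)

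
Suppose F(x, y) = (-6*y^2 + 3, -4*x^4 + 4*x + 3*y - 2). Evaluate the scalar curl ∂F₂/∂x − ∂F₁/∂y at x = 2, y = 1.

∂F₂/∂x = -16*x^3 + 4
∂F₁/∂y = -12*y
Scalar curl = -16*x^3 + 12*y + 4
At (2, 1): -112.

-112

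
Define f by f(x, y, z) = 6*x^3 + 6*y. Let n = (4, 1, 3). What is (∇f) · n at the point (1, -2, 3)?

∂f/∂x = 18*x^2
∂f/∂y = 6
∂f/∂z = 0
∇f at (1, -2, 3) = (18, 6, 0)
∇f · n = (18)(4) + (6)(1) + (0)(3) = 78

78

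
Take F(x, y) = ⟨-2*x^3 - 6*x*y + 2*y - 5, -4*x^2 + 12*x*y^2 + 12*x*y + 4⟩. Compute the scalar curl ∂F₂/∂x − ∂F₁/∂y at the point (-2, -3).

74

∂F₂/∂x = -8*x + 12*y^2 + 12*y
∂F₁/∂y = -6*x + 2
Scalar curl = -2*x + 12*y^2 + 12*y - 2
At (-2, -3): 74.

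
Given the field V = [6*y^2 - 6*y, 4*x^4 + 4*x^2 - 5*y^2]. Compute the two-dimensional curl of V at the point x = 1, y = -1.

∂V₂/∂x = 16*x^3 + 8*x
∂V₁/∂y = 12*y - 6
Scalar curl = 16*x^3 + 8*x - 12*y + 6
At (1, -1): 42.

42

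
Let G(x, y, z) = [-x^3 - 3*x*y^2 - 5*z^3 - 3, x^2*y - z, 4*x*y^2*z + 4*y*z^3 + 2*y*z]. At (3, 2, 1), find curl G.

(∇×G)₁ = ∂G₃/∂y − ∂G₂/∂z = 8*x*y*z + 4*z^3 + 2*z + 1
(∇×G)₂ = ∂G₁/∂z − ∂G₃/∂x = -4*y^2*z - 15*z^2
(∇×G)₃ = ∂G₂/∂x − ∂G₁/∂y = 8*x*y
∇×G = (8*x*y*z + 4*z^3 + 2*z + 1, -4*y^2*z - 15*z^2, 8*x*y)
At (3, 2, 1): (55, -31, 48).

(55, -31, 48)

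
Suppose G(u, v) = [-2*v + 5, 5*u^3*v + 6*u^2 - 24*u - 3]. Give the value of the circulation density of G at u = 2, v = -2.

∂G₂/∂u = 15*u^2*v + 12*u - 24
∂G₁/∂v = -2
Scalar curl = 15*u^2*v + 12*u - 22
At (2, -2): -118.

-118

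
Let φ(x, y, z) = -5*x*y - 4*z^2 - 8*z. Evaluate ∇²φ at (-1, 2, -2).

-8

∂²φ/∂x² = 0
∂²φ/∂y² = 0
∂²φ/∂z² = -8
∇²φ = -8
At (-1, 2, -2): -8.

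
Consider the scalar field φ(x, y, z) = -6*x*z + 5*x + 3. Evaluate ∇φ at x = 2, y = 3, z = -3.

∂φ/∂x = -6*z + 5
∂φ/∂y = 0
∂φ/∂z = -6*x
∇φ = (-6*z + 5, 0, -6*x)
At (2, 3, -3): (23, 0, -12).

(23, 0, -12)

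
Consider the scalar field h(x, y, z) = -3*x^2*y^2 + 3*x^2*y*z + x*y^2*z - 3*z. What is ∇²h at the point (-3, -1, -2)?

∂²h/∂x² = 6*y*(-y + z)
∂²h/∂y² = 2*x*(-3*x + z)
∂²h/∂z² = 0
∇²h = -6*x^2 + 2*x*z - 6*y^2 + 6*y*z
At (-3, -1, -2): -36.

-36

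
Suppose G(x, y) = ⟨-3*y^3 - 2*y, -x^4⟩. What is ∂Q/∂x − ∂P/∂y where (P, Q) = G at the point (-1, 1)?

∂G₂/∂x = -4*x^3
∂G₁/∂y = -9*y^2 - 2
Scalar curl = -4*x^3 + 9*y^2 + 2
At (-1, 1): 15.

15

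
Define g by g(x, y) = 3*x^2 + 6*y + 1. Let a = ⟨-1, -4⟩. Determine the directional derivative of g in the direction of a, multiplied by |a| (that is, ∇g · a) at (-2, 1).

∂g/∂x = 6*x
∂g/∂y = 6
∇g at (-2, 1) = (-12, 6)
∇g · a = (-12)(-1) + (6)(-4) = -12

-12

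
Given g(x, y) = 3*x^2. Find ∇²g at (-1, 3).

6

∂²g/∂x² = 6
∂²g/∂y² = 0
∇²g = 6
At (-1, 3): 6.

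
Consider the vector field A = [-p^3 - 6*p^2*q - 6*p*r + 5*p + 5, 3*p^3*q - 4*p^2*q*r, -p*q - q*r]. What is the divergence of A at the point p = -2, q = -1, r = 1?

-76

∂A₁/∂p = -3*p^2 - 12*p*q - 6*r + 5
∂A₂/∂q = 3*p^3 - 4*p^2*r
∂A₃/∂r = -q
∇·A = 3*p^3 - 4*p^2*r - 3*p^2 - 12*p*q - q - 6*r + 5
At (-2, -1, 1): -76.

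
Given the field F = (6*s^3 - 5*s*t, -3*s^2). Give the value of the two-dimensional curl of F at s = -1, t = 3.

∂F₂/∂s = -6*s
∂F₁/∂t = -5*s
Scalar curl = -s
At (-1, 3): 1.

1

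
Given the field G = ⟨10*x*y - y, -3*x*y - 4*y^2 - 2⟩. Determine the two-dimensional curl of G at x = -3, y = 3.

∂G₂/∂x = -3*y
∂G₁/∂y = 10*x - 1
Scalar curl = -10*x - 3*y + 1
At (-3, 3): 22.

22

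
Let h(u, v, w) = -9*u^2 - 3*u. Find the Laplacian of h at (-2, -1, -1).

-18

∂²h/∂u² = -18
∂²h/∂v² = 0
∂²h/∂w² = 0
∇²h = -18
At (-2, -1, -1): -18.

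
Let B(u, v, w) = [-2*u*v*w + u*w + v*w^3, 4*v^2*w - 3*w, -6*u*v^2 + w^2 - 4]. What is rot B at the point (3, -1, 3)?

(∇×B)₁ = ∂B₃/∂v − ∂B₂/∂w = -12*u*v - 4*v^2 + 3
(∇×B)₂ = ∂B₁/∂w − ∂B₃/∂u = -2*u*v + u + 6*v^2 + 3*v*w^2
(∇×B)₃ = ∂B₂/∂u − ∂B₁/∂v = 2*u*w - w^3
∇×B = (-12*u*v - 4*v^2 + 3, -2*u*v + u + 6*v^2 + 3*v*w^2, 2*u*w - w^3)
At (3, -1, 3): (35, -12, -9).

(35, -12, -9)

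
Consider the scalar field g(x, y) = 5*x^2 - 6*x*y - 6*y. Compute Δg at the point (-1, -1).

10

∂²g/∂x² = 10
∂²g/∂y² = 0
∇²g = 10
At (-1, -1): 10.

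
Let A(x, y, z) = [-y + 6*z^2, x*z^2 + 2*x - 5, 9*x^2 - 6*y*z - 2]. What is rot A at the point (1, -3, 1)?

(∇×A)₁ = ∂A₃/∂y − ∂A₂/∂z = -2*x*z - 6*z
(∇×A)₂ = ∂A₁/∂z − ∂A₃/∂x = -18*x + 12*z
(∇×A)₃ = ∂A₂/∂x − ∂A₁/∂y = z^2 + 3
∇×A = (-2*x*z - 6*z, -18*x + 12*z, z^2 + 3)
At (1, -3, 1): (-8, -6, 4).

(-8, -6, 4)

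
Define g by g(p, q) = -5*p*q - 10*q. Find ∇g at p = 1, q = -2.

∂g/∂p = -5*q
∂g/∂q = -5*p - 10
∇g = (-5*q, -5*p - 10)
At (1, -2): (10, -15).

(10, -15)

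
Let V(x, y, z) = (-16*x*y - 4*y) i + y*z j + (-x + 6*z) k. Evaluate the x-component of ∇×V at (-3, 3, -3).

-3

(∇×V)_1 = ∂V₃/∂y − ∂V₂/∂z
= 0 − (y)
= -y
At (-3, 3, -3): -3.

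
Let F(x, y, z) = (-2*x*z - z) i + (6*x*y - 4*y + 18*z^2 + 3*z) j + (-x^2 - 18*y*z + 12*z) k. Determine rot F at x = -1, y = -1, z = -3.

(159, -1, -6)

(∇×F)₁ = ∂F₃/∂y − ∂F₂/∂z = -54*z - 3
(∇×F)₂ = ∂F₁/∂z − ∂F₃/∂x = -1
(∇×F)₃ = ∂F₂/∂x − ∂F₁/∂y = 6*y
∇×F = (-54*z - 3, -1, 6*y)
At (-1, -1, -3): (159, -1, -6).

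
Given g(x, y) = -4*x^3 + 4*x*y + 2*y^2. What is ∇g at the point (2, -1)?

∂g/∂x = -12*x^2 + 4*y
∂g/∂y = 4*x + 4*y
∇g = (-12*x^2 + 4*y, 4*x + 4*y)
At (2, -1): (-52, 4).

(-52, 4)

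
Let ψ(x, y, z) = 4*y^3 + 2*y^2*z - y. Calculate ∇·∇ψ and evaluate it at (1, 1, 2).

32

∂²ψ/∂x² = 0
∂²ψ/∂y² = 4*(6*y + z)
∂²ψ/∂z² = 0
∇²ψ = 24*y + 4*z
At (1, 1, 2): 32.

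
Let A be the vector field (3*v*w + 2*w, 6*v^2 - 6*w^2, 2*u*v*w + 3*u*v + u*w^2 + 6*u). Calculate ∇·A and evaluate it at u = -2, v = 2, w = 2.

∂A₁/∂u = 0
∂A₂/∂v = 12*v
∂A₃/∂w = 2*u*v + 2*u*w
∇·A = 2*u*v + 2*u*w + 12*v
At (-2, 2, 2): 8.

8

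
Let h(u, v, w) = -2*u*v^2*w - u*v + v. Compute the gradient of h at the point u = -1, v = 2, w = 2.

∂h/∂u = -2*v^2*w - v
∂h/∂v = -4*u*v*w - u + 1
∂h/∂w = -2*u*v^2
∇h = (-2*v^2*w - v, -4*u*v*w - u + 1, -2*u*v^2)
At (-1, 2, 2): (-18, 18, 8).

(-18, 18, 8)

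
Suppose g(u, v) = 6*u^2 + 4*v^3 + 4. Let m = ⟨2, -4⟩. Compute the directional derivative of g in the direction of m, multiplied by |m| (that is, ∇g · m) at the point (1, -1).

-24

∂g/∂u = 12*u
∂g/∂v = 12*v^2
∇g at (1, -1) = (12, 12)
∇g · m = (12)(2) + (12)(-4) = -24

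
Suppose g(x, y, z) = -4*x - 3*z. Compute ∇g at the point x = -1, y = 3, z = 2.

(-4, 0, -3)

∂g/∂x = -4
∂g/∂y = 0
∂g/∂z = -3
∇g = (-4, 0, -3)
At (-1, 3, 2): (-4, 0, -3).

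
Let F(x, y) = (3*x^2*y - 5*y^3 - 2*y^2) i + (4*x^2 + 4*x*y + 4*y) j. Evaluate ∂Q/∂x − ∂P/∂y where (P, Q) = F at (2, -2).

∂F₂/∂x = 8*x + 4*y
∂F₁/∂y = 3*x^2 - 15*y^2 - 4*y
Scalar curl = -3*x^2 + 8*x + 15*y^2 + 8*y
At (2, -2): 48.

48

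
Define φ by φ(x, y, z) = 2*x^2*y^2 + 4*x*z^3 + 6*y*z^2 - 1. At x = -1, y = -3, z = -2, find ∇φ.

∂φ/∂x = 4*x*y^2 + 4*z^3
∂φ/∂y = 4*x^2*y + 6*z^2
∂φ/∂z = 12*x*z^2 + 12*y*z
∇φ = (4*x*y^2 + 4*z^3, 4*x^2*y + 6*z^2, 12*x*z^2 + 12*y*z)
At (-1, -3, -2): (-68, 12, 24).

(-68, 12, 24)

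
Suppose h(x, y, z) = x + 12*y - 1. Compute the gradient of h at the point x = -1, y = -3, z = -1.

(1, 12, 0)

∂h/∂x = 1
∂h/∂y = 12
∂h/∂z = 0
∇h = (1, 12, 0)
At (-1, -3, -1): (1, 12, 0).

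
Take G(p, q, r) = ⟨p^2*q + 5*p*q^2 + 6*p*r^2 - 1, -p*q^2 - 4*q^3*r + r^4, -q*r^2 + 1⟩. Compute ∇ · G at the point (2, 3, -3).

441

∂G₁/∂p = 2*p*q + 5*q^2 + 6*r^2
∂G₂/∂q = -2*p*q - 12*q^2*r
∂G₃/∂r = -2*q*r
∇·G = -12*q^2*r + 5*q^2 - 2*q*r + 6*r^2
At (2, 3, -3): 441.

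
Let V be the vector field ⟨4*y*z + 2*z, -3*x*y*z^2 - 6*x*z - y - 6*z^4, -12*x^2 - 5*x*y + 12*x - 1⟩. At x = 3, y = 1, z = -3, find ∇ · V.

-82

∂V₁/∂x = 0
∂V₂/∂y = -3*x*z^2 - 1
∂V₃/∂z = 0
∇·V = -3*x*z^2 - 1
At (3, 1, -3): -82.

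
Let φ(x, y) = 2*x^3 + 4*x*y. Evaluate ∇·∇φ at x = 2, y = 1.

∂²φ/∂x² = 12*x
∂²φ/∂y² = 0
∇²φ = 12*x
At (2, 1): 24.

24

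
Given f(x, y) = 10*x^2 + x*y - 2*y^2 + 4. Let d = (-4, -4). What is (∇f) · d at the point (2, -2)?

∂f/∂x = 20*x + y
∂f/∂y = x - 4*y
∇f at (2, -2) = (38, 10)
∇f · d = (38)(-4) + (10)(-4) = -192

-192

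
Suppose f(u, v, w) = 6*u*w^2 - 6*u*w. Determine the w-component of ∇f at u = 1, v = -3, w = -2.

(∇f)_3 = ∂f/∂w = 12*u*w - 6*u
At (1, -3, -2): -30.

-30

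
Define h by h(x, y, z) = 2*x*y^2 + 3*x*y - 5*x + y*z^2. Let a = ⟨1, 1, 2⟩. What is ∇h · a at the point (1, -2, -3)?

25

∂h/∂x = 2*y^2 + 3*y - 5
∂h/∂y = 4*x*y + 3*x + z^2
∂h/∂z = 2*y*z
∇h at (1, -2, -3) = (-3, 4, 12)
∇h · a = (-3)(1) + (4)(1) + (12)(2) = 25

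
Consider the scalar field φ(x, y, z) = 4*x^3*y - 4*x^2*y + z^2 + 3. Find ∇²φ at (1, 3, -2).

50

∂²φ/∂x² = 8*y*(3*x - 1)
∂²φ/∂y² = 0
∂²φ/∂z² = 2
∇²φ = 24*x*y - 8*y + 2
At (1, 3, -2): 50.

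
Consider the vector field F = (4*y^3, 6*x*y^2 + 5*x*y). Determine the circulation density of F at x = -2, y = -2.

∂F₂/∂x = 6*y^2 + 5*y
∂F₁/∂y = 12*y^2
Scalar curl = -6*y^2 + 5*y
At (-2, -2): -34.

-34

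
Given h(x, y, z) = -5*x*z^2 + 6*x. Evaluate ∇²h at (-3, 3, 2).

30

∂²h/∂x² = 0
∂²h/∂y² = 0
∂²h/∂z² = -10*x
∇²h = -10*x
At (-3, 3, 2): 30.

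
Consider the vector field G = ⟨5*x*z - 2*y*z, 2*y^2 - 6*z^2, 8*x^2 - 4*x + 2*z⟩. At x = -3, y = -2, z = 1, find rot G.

(∇×G)₁ = ∂G₃/∂y − ∂G₂/∂z = 12*z
(∇×G)₂ = ∂G₁/∂z − ∂G₃/∂x = -11*x - 2*y + 4
(∇×G)₃ = ∂G₂/∂x − ∂G₁/∂y = 2*z
∇×G = (12*z, -11*x - 2*y + 4, 2*z)
At (-3, -2, 1): (12, 41, 2).

(12, 41, 2)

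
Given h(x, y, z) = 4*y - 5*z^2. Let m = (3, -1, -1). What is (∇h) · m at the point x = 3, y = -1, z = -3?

∂h/∂x = 0
∂h/∂y = 4
∂h/∂z = -10*z
∇h at (3, -1, -3) = (0, 4, 30)
∇h · m = (0)(3) + (4)(-1) + (30)(-1) = -34

-34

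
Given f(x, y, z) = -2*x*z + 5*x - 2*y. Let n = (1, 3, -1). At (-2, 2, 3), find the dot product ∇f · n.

∂f/∂x = -2*z + 5
∂f/∂y = -2
∂f/∂z = -2*x
∇f at (-2, 2, 3) = (-1, -2, 4)
∇f · n = (-1)(1) + (-2)(3) + (4)(-1) = -11

-11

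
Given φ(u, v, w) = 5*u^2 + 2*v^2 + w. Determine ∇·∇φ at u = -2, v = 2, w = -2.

∂²φ/∂u² = 10
∂²φ/∂v² = 4
∂²φ/∂w² = 0
∇²φ = 14
At (-2, 2, -2): 14.

14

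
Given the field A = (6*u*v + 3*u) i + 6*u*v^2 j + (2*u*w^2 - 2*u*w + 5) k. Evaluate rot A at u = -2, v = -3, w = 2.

(0, -4, 66)

(∇×A)₁ = ∂A₃/∂v − ∂A₂/∂w = 0
(∇×A)₂ = ∂A₁/∂w − ∂A₃/∂u = -2*w^2 + 2*w
(∇×A)₃ = ∂A₂/∂u − ∂A₁/∂v = -6*u + 6*v^2
∇×A = (0, -2*w^2 + 2*w, -6*u + 6*v^2)
At (-2, -3, 2): (0, -4, 66).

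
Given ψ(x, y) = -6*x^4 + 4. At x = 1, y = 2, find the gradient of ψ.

∂ψ/∂x = -24*x^3
∂ψ/∂y = 0
∇ψ = (-24*x^3, 0)
At (1, 2): (-24, 0).

(-24, 0)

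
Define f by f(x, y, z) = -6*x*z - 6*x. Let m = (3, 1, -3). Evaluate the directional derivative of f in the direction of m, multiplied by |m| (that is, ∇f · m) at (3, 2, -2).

72

∂f/∂x = -6*z - 6
∂f/∂y = 0
∂f/∂z = -6*x
∇f at (3, 2, -2) = (6, 0, -18)
∇f · m = (6)(3) + (0)(1) + (-18)(-3) = 72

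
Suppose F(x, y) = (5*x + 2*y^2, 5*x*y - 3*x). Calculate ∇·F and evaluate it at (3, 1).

20

∂F₁/∂x = 5
∂F₂/∂y = 5*x
∇·F = 5*x + 5
At (3, 1): 20.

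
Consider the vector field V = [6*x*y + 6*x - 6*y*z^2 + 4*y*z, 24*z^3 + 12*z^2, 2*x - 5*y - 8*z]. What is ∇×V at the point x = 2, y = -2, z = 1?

(-101, 14, -10)

(∇×V)₁ = ∂V₃/∂y − ∂V₂/∂z = -72*z^2 - 24*z - 5
(∇×V)₂ = ∂V₁/∂z − ∂V₃/∂x = -12*y*z + 4*y - 2
(∇×V)₃ = ∂V₂/∂x − ∂V₁/∂y = -6*x + 6*z^2 - 4*z
∇×V = (-72*z^2 - 24*z - 5, -12*y*z + 4*y - 2, -6*x + 6*z^2 - 4*z)
At (2, -2, 1): (-101, 14, -10).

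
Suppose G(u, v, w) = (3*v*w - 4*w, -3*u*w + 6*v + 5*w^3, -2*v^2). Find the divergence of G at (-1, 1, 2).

∂G₁/∂u = 0
∂G₂/∂v = 6
∂G₃/∂w = 0
∇·G = 6
At (-1, 1, 2): 6.

6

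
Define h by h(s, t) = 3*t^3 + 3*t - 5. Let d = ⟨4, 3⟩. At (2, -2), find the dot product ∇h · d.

∂h/∂s = 0
∂h/∂t = 9*t^2 + 3
∇h at (2, -2) = (0, 39)
∇h · d = (0)(4) + (39)(3) = 117

117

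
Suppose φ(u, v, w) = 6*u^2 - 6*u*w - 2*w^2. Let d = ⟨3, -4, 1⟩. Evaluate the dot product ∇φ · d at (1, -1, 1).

8

∂φ/∂u = 12*u - 6*w
∂φ/∂v = 0
∂φ/∂w = -6*u - 4*w
∇φ at (1, -1, 1) = (6, 0, -10)
∇φ · d = (6)(3) + (0)(-4) + (-10)(1) = 8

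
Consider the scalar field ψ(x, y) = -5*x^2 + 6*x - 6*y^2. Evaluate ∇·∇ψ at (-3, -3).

-22

∂²ψ/∂x² = -10
∂²ψ/∂y² = -12
∇²ψ = -22
At (-3, -3): -22.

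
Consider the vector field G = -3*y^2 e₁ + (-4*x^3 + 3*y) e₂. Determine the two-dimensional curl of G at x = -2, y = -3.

∂G₂/∂x = -12*x^2
∂G₁/∂y = -6*y
Scalar curl = -12*x^2 + 6*y
At (-2, -3): -66.

-66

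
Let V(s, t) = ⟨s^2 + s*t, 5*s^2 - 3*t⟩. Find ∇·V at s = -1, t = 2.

-3

∂V₁/∂s = 2*s + t
∂V₂/∂t = -3
∇·V = 2*s + t - 3
At (-1, 2): -3.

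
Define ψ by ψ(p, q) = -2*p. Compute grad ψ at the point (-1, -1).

(-2, 0)

∂ψ/∂p = -2
∂ψ/∂q = 0
∇ψ = (-2, 0)
At (-1, -1): (-2, 0).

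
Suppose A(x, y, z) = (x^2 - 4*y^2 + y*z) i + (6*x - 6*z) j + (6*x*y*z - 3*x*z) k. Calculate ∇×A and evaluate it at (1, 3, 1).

(12, -12, 29)

(∇×A)₁ = ∂A₃/∂y − ∂A₂/∂z = 6*x*z + 6
(∇×A)₂ = ∂A₁/∂z − ∂A₃/∂x = -6*y*z + y + 3*z
(∇×A)₃ = ∂A₂/∂x − ∂A₁/∂y = 8*y - z + 6
∇×A = (6*x*z + 6, -6*y*z + y + 3*z, 8*y - z + 6)
At (1, 3, 1): (12, -12, 29).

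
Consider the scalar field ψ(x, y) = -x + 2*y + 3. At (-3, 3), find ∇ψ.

∂ψ/∂x = -1
∂ψ/∂y = 2
∇ψ = (-1, 2)
At (-3, 3): (-1, 2).

(-1, 2)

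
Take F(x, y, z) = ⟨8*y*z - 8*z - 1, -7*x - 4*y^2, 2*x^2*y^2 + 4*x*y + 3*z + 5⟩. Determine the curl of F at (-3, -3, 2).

(-120, 88, -23)

(∇×F)₁ = ∂F₃/∂y − ∂F₂/∂z = 4*x^2*y + 4*x
(∇×F)₂ = ∂F₁/∂z − ∂F₃/∂x = -4*x*y^2 + 4*y - 8
(∇×F)₃ = ∂F₂/∂x − ∂F₁/∂y = -8*z - 7
∇×F = (4*x^2*y + 4*x, -4*x*y^2 + 4*y - 8, -8*z - 7)
At (-3, -3, 2): (-120, 88, -23).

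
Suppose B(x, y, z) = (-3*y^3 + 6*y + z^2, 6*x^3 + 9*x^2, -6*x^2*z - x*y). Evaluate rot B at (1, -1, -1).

(-1, -15, 39)

(∇×B)₁ = ∂B₃/∂y − ∂B₂/∂z = -x
(∇×B)₂ = ∂B₁/∂z − ∂B₃/∂x = 12*x*z + y + 2*z
(∇×B)₃ = ∂B₂/∂x − ∂B₁/∂y = 18*x^2 + 18*x + 9*y^2 - 6
∇×B = (-x, 12*x*z + y + 2*z, 18*x^2 + 18*x + 9*y^2 - 6)
At (1, -1, -1): (-1, -15, 39).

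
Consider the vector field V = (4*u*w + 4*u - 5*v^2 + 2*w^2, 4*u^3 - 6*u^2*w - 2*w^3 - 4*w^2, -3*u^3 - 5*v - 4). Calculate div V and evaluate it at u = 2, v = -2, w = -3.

∂V₁/∂u = 4*w + 4
∂V₂/∂v = 0
∂V₃/∂w = 0
∇·V = 4*w + 4
At (2, -2, -3): -8.

-8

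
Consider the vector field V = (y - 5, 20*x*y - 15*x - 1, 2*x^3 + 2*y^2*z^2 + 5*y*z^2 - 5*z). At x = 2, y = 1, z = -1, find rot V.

(∇×V)₁ = ∂V₃/∂y − ∂V₂/∂z = 4*y*z^2 + 5*z^2
(∇×V)₂ = ∂V₁/∂z − ∂V₃/∂x = -6*x^2
(∇×V)₃ = ∂V₂/∂x − ∂V₁/∂y = 20*y - 16
∇×V = (4*y*z^2 + 5*z^2, -6*x^2, 20*y - 16)
At (2, 1, -1): (9, -24, 4).

(9, -24, 4)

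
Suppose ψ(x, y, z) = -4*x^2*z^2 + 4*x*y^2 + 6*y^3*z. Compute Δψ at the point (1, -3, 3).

∂²ψ/∂x² = -8*z^2
∂²ψ/∂y² = 4*(2*x + 9*y*z)
∂²ψ/∂z² = -8*x^2
∇²ψ = -8*x^2 + 8*x + 36*y*z - 8*z^2
At (1, -3, 3): -396.

-396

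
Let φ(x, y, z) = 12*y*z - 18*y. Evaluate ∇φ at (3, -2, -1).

(0, -30, -24)

∂φ/∂x = 0
∂φ/∂y = 12*z - 18
∂φ/∂z = 12*y
∇φ = (0, 12*z - 18, 12*y)
At (3, -2, -1): (0, -30, -24).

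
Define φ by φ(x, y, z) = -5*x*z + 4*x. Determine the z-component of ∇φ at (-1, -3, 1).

(∇φ)_3 = ∂φ/∂z = -5*x
At (-1, -3, 1): 5.

5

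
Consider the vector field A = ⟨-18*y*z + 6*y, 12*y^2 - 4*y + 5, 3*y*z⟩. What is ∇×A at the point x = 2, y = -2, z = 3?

(∇×A)₁ = ∂A₃/∂y − ∂A₂/∂z = 3*z
(∇×A)₂ = ∂A₁/∂z − ∂A₃/∂x = -18*y
(∇×A)₃ = ∂A₂/∂x − ∂A₁/∂y = 18*z - 6
∇×A = (3*z, -18*y, 18*z - 6)
At (2, -2, 3): (9, 36, 48).

(9, 36, 48)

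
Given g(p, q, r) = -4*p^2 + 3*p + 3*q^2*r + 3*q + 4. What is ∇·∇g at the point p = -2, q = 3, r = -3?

∂²g/∂p² = -8
∂²g/∂q² = 6*r
∂²g/∂r² = 0
∇²g = 6*r - 8
At (-2, 3, -3): -26.

-26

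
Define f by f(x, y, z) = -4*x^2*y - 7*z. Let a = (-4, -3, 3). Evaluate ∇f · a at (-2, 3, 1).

∂f/∂x = -8*x*y
∂f/∂y = -4*x^2
∂f/∂z = -7
∇f at (-2, 3, 1) = (48, -16, -7)
∇f · a = (48)(-4) + (-16)(-3) + (-7)(3) = -165

-165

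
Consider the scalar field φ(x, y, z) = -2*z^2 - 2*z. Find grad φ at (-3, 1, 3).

∂φ/∂x = 0
∂φ/∂y = 0
∂φ/∂z = -4*z - 2
∇φ = (0, 0, -4*z - 2)
At (-3, 1, 3): (0, 0, -14).

(0, 0, -14)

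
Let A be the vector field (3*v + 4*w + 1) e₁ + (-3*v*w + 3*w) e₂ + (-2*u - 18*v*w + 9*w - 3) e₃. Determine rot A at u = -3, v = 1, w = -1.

(∇×A)₁ = ∂A₃/∂v − ∂A₂/∂w = 3*v - 18*w - 3
(∇×A)₂ = ∂A₁/∂w − ∂A₃/∂u = 6
(∇×A)₃ = ∂A₂/∂u − ∂A₁/∂v = -3
∇×A = (3*v - 18*w - 3, 6, -3)
At (-3, 1, -1): (18, 6, -3).

(18, 6, -3)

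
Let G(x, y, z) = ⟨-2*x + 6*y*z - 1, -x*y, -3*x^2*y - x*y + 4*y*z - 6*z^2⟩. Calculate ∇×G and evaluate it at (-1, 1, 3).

(10, 1, -19)

(∇×G)₁ = ∂G₃/∂y − ∂G₂/∂z = -3*x^2 - x + 4*z
(∇×G)₂ = ∂G₁/∂z − ∂G₃/∂x = 6*x*y + 7*y
(∇×G)₃ = ∂G₂/∂x − ∂G₁/∂y = -y - 6*z
∇×G = (-3*x^2 - x + 4*z, 6*x*y + 7*y, -y - 6*z)
At (-1, 1, 3): (10, 1, -19).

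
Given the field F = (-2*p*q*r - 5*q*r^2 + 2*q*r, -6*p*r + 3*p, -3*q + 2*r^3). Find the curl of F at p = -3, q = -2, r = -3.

(-21, -76, 90)

(∇×F)₁ = ∂F₃/∂q − ∂F₂/∂r = 6*p - 3
(∇×F)₂ = ∂F₁/∂r − ∂F₃/∂p = -2*p*q - 10*q*r + 2*q
(∇×F)₃ = ∂F₂/∂p − ∂F₁/∂q = 2*p*r + 5*r^2 - 8*r + 3
∇×F = (6*p - 3, -2*p*q - 10*q*r + 2*q, 2*p*r + 5*r^2 - 8*r + 3)
At (-3, -2, -3): (-21, -76, 90).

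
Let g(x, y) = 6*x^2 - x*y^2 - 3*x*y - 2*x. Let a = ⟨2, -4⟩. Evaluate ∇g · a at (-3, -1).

-84

∂g/∂x = 12*x - y^2 - 3*y - 2
∂g/∂y = -2*x*y - 3*x
∇g at (-3, -1) = (-36, 3)
∇g · a = (-36)(2) + (3)(-4) = -84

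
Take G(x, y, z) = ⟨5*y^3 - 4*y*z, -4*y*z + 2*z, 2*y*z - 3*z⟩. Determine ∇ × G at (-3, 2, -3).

(0, -8, -72)

(∇×G)₁ = ∂G₃/∂y − ∂G₂/∂z = 4*y + 2*z - 2
(∇×G)₂ = ∂G₁/∂z − ∂G₃/∂x = -4*y
(∇×G)₃ = ∂G₂/∂x − ∂G₁/∂y = -15*y^2 + 4*z
∇×G = (4*y + 2*z - 2, -4*y, -15*y^2 + 4*z)
At (-3, 2, -3): (0, -8, -72).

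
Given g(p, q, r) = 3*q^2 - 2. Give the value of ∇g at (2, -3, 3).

(0, -18, 0)

∂g/∂p = 0
∂g/∂q = 6*q
∂g/∂r = 0
∇g = (0, 6*q, 0)
At (2, -3, 3): (0, -18, 0).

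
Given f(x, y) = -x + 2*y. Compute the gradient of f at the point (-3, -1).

(-1, 2)

∂f/∂x = -1
∂f/∂y = 2
∇f = (-1, 2)
At (-3, -1): (-1, 2).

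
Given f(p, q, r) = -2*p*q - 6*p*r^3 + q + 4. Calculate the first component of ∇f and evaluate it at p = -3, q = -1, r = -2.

(∇f)_1 = ∂f/∂p = -2*q - 6*r^3
At (-3, -1, -2): 50.

50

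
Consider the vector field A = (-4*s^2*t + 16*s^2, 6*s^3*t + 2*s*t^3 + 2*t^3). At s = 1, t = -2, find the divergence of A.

102

∂A₁/∂s = -8*s*t + 32*s
∂A₂/∂t = 6*s^3 + 6*s*t^2 + 6*t^2
∇·A = 6*s^3 + 6*s*t^2 - 8*s*t + 32*s + 6*t^2
At (1, -2): 102.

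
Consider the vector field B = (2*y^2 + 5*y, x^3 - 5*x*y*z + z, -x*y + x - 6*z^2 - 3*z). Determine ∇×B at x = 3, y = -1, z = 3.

(∇×B)₁ = ∂B₃/∂y − ∂B₂/∂z = 5*x*y - x - 1
(∇×B)₂ = ∂B₁/∂z − ∂B₃/∂x = y - 1
(∇×B)₃ = ∂B₂/∂x − ∂B₁/∂y = 3*x^2 - 5*y*z - 4*y - 5
∇×B = (5*x*y - x - 1, y - 1, 3*x^2 - 5*y*z - 4*y - 5)
At (3, -1, 3): (-19, -2, 41).

(-19, -2, 41)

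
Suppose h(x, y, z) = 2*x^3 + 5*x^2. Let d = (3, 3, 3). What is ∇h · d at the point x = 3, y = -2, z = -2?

∂h/∂x = 6*x^2 + 10*x
∂h/∂y = 0
∂h/∂z = 0
∇h at (3, -2, -2) = (84, 0, 0)
∇h · d = (84)(3) + (0)(3) + (0)(3) = 252

252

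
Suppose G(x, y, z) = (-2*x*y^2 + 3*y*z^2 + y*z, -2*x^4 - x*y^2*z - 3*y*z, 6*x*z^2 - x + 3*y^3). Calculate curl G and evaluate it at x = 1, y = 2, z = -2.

(∇×G)₁ = ∂G₃/∂y − ∂G₂/∂z = x*y^2 + 9*y^2 + 3*y
(∇×G)₂ = ∂G₁/∂z − ∂G₃/∂x = 6*y*z + y - 6*z^2 + 1
(∇×G)₃ = ∂G₂/∂x − ∂G₁/∂y = -8*x^3 + 4*x*y - y^2*z - 3*z^2 - z
∇×G = (x*y^2 + 9*y^2 + 3*y, 6*y*z + y - 6*z^2 + 1, -8*x^3 + 4*x*y - y^2*z - 3*z^2 - z)
At (1, 2, -2): (46, -45, -2).

(46, -45, -2)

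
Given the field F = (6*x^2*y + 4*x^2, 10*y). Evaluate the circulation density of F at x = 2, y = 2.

∂F₂/∂x = 0
∂F₁/∂y = 6*x^2
Scalar curl = -6*x^2
At (2, 2): -24.

-24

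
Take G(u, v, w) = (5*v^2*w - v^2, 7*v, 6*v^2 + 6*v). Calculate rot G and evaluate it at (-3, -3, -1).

(∇×G)₁ = ∂G₃/∂v − ∂G₂/∂w = 12*v + 6
(∇×G)₂ = ∂G₁/∂w − ∂G₃/∂u = 5*v^2
(∇×G)₃ = ∂G₂/∂u − ∂G₁/∂v = -10*v*w + 2*v
∇×G = (12*v + 6, 5*v^2, -10*v*w + 2*v)
At (-3, -3, -1): (-30, 45, -36).

(-30, 45, -36)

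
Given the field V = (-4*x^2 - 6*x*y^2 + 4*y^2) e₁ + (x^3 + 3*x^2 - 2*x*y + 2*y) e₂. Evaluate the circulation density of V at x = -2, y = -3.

102

∂V₂/∂x = 3*x^2 + 6*x - 2*y
∂V₁/∂y = -12*x*y + 8*y
Scalar curl = 3*x^2 + 12*x*y + 6*x - 10*y
At (-2, -3): 102.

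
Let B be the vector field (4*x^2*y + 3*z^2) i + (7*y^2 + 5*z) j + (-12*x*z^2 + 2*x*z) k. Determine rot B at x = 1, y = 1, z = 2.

(-5, 56, -4)

(∇×B)₁ = ∂B₃/∂y − ∂B₂/∂z = -5
(∇×B)₂ = ∂B₁/∂z − ∂B₃/∂x = 12*z^2 + 4*z
(∇×B)₃ = ∂B₂/∂x − ∂B₁/∂y = -4*x^2
∇×B = (-5, 12*z^2 + 4*z, -4*x^2)
At (1, 1, 2): (-5, 56, -4).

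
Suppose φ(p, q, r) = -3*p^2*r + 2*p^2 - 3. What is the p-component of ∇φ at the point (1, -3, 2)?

-8

(∇φ)_1 = ∂φ/∂p = -6*p*r + 4*p
At (1, -3, 2): -8.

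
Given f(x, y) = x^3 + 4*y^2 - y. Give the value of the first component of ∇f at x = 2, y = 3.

(∇f)_1 = ∂f/∂x = 3*x^2
At (2, 3): 12.

12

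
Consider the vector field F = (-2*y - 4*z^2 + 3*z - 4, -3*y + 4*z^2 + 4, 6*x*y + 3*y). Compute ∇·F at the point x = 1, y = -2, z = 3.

∂F₁/∂x = 0
∂F₂/∂y = -3
∂F₃/∂z = 0
∇·F = -3
At (1, -2, 3): -3.

-3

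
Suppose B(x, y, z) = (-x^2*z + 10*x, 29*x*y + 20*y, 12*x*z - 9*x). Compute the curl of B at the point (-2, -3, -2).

(0, 29, -87)

(∇×B)₁ = ∂B₃/∂y − ∂B₂/∂z = 0
(∇×B)₂ = ∂B₁/∂z − ∂B₃/∂x = -x^2 - 12*z + 9
(∇×B)₃ = ∂B₂/∂x − ∂B₁/∂y = 29*y
∇×B = (0, -x^2 - 12*z + 9, 29*y)
At (-2, -3, -2): (0, 29, -87).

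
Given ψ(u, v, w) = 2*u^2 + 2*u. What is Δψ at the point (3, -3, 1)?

4

∂²ψ/∂u² = 4
∂²ψ/∂v² = 0
∂²ψ/∂w² = 0
∇²ψ = 4
At (3, -3, 1): 4.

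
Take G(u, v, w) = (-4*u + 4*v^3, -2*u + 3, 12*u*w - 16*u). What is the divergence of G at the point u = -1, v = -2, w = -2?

∂G₁/∂u = -4
∂G₂/∂v = 0
∂G₃/∂w = 12*u
∇·G = 12*u - 4
At (-1, -2, -2): -16.

-16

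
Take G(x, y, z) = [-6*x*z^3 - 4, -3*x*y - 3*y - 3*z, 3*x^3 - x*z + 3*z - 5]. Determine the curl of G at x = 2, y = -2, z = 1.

(∇×G)₁ = ∂G₃/∂y − ∂G₂/∂z = 3
(∇×G)₂ = ∂G₁/∂z − ∂G₃/∂x = -9*x^2 - 18*x*z^2 + z
(∇×G)₃ = ∂G₂/∂x − ∂G₁/∂y = -3*y
∇×G = (3, -9*x^2 - 18*x*z^2 + z, -3*y)
At (2, -2, 1): (3, -71, 6).

(3, -71, 6)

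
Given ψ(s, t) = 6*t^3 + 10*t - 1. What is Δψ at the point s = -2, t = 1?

36

∂²ψ/∂s² = 0
∂²ψ/∂t² = 36*t
∇²ψ = 36*t
At (-2, 1): 36.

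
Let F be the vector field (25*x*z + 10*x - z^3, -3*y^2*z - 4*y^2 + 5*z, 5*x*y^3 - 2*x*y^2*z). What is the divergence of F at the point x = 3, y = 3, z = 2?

-54

∂F₁/∂x = 25*z + 10
∂F₂/∂y = -6*y*z - 8*y
∂F₃/∂z = -2*x*y^2
∇·F = -2*x*y^2 - 6*y*z - 8*y + 25*z + 10
At (3, 3, 2): -54.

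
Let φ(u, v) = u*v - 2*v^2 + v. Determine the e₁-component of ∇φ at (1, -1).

-1

(∇φ)_1 = ∂φ/∂u = v
At (1, -1): -1.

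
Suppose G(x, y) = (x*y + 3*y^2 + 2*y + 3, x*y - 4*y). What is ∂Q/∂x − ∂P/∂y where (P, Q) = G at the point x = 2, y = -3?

11

∂G₂/∂x = y
∂G₁/∂y = x + 6*y + 2
Scalar curl = -x - 5*y - 2
At (2, -3): 11.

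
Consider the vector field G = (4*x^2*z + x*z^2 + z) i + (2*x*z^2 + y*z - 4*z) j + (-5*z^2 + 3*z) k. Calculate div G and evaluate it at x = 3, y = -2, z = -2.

-23

∂G₁/∂x = 8*x*z + z^2
∂G₂/∂y = z
∂G₃/∂z = -10*z + 3
∇·G = 8*x*z + z^2 - 9*z + 3
At (3, -2, -2): -23.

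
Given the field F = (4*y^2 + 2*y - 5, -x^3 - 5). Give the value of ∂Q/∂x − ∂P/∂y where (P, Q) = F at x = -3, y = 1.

-37

∂F₂/∂x = -3*x^2
∂F₁/∂y = 8*y + 2
Scalar curl = -3*x^2 - 8*y - 2
At (-3, 1): -37.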